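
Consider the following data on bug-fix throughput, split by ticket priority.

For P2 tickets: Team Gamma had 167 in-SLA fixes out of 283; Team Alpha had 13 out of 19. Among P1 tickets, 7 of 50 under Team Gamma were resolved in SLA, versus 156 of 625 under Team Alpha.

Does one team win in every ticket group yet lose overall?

P2: Team Gamma 167/283 = 59.0%, Team Alpha 13/19 = 68.4% → Team Alpha
P1: Team Gamma 7/50 = 14.0%, Team Alpha 156/625 = 25.0% → Team Alpha
Overall: Team Gamma 174/333 = 52.3%, Team Alpha 169/644 = 26.2% → Team Gamma
Team Alpha wins each ticket group but Team Gamma wins overall — the comparison reverses. Team Alpha's tickets skew toward P1, which has a lower base rate.

Yes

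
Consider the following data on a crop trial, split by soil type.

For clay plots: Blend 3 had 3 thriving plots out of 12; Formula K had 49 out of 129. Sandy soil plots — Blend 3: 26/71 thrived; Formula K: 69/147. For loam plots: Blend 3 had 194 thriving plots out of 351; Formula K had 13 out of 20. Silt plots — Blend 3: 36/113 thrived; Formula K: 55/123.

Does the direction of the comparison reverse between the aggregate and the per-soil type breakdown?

Yes

Clay: Blend 3 3/12 = 25.0%, Formula K 49/129 = 38.0% → Formula K
Sandy soil: Blend 3 26/71 = 36.6%, Formula K 69/147 = 46.9% → Formula K
Loam: Blend 3 194/351 = 55.3%, Formula K 13/20 = 65.0% → Formula K
Silt: Blend 3 36/113 = 31.9%, Formula K 55/123 = 44.7% → Formula K
Overall: Blend 3 259/547 = 47.3%, Formula K 186/419 = 44.4% → Blend 3
Formula K wins each soil group but Blend 3 wins overall — the comparison reverses. Formula K's plots skew toward clay, which has a lower base rate.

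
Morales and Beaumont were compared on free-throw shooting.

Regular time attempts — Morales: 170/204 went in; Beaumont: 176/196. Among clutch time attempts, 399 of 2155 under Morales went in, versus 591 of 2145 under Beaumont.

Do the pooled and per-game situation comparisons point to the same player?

Regular time: Morales 170/204 = 83.3%, Beaumont 176/196 = 89.8% → Beaumont
Clutch time: Morales 399/2155 = 18.5%, Beaumont 591/2145 = 27.6% → Beaumont
Overall: Morales 569/2359 = 24.1%, Beaumont 767/2341 = 32.8% → Beaumont
Beaumont wins overall and in every game group — no reversal.

Yes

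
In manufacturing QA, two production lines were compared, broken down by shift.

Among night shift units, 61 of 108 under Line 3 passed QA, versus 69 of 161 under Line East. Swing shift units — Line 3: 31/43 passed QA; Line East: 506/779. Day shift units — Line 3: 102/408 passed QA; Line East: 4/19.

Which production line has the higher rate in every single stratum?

Line 3

Night shift: Line 3 61/108 = 56.5%, Line East 69/161 = 42.9% → Line 3
Swing shift: Line 3 31/43 = 72.1%, Line East 506/779 = 65.0% → Line 3
Day shift: Line 3 102/408 = 25.0%, Line East 4/19 = 21.1% → Line 3
Line 3 has the higher rate in all 3 groups.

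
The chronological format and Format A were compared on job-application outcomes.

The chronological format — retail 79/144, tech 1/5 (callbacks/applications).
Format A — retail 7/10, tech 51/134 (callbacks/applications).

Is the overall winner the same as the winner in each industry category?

Retail: the chronological format 79/144 = 54.9%, Format A 7/10 = 70.0% → Format A
Tech: the chronological format 1/5 = 20.0%, Format A 51/134 = 38.1% → Format A
Overall: the chronological format 80/149 = 53.7%, Format A 58/144 = 40.3% → the chronological format
Format A wins each industry group but the chronological format wins overall — the comparison reverses. Format A's applications skew toward tech, which has a lower base rate.

No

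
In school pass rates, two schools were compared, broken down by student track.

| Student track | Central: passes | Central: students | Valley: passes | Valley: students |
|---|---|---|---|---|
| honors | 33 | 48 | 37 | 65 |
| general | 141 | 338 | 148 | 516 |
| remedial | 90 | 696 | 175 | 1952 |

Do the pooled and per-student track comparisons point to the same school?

Yes

Honors: Central 33/48 = 68.8%, Valley 37/65 = 56.9% → Central
General: Central 141/338 = 41.7%, Valley 148/516 = 28.7% → Central
Remedial: Central 90/696 = 12.9%, Valley 175/1952 = 9.0% → Central
Overall: Central 264/1082 = 24.4%, Valley 360/2533 = 14.2% → Central
Central wins overall and in every student group — no reversal.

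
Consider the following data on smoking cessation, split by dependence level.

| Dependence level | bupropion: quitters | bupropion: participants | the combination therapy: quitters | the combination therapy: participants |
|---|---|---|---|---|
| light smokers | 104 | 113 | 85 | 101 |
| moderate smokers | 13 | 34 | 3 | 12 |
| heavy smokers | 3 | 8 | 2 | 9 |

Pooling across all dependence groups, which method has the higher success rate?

bupropion

Light smokers: bupropion 104/113 = 92.0%, the combination therapy 85/101 = 84.2% → bupropion
Moderate smokers: bupropion 13/34 = 38.2%, the combination therapy 3/12 = 25.0% → bupropion
Heavy smokers: bupropion 3/8 = 37.5%, the combination therapy 2/9 = 22.2% → bupropion
Overall: bupropion 120/155 = 77.4%, the combination therapy 90/122 = 73.8% → bupropion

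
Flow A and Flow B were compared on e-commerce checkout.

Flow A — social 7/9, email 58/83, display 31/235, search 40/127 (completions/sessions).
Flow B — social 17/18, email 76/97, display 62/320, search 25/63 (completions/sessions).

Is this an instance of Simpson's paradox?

No

Social: Flow A 7/9 = 77.8%, Flow B 17/18 = 94.4% → Flow B
Email: Flow A 58/83 = 69.9%, Flow B 76/97 = 78.4% → Flow B
Display: Flow A 31/235 = 13.2%, Flow B 62/320 = 19.4% → Flow B
Search: Flow A 40/127 = 31.5%, Flow B 25/63 = 39.7% → Flow B
Overall: Flow A 136/454 = 30.0%, Flow B 180/498 = 36.1% → Flow B
Flow B wins overall and in every traffic group — no reversal.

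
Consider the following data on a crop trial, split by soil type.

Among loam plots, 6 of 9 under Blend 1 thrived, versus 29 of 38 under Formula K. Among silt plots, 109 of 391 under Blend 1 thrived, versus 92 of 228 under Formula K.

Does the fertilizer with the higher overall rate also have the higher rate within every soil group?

Yes

Loam: Blend 1 6/9 = 66.7%, Formula K 29/38 = 76.3% → Formula K
Silt: Blend 1 109/391 = 27.9%, Formula K 92/228 = 40.4% → Formula K
Overall: Blend 1 115/400 = 28.8%, Formula K 121/266 = 45.5% → Formula K
Formula K wins overall and in every soil group — no reversal.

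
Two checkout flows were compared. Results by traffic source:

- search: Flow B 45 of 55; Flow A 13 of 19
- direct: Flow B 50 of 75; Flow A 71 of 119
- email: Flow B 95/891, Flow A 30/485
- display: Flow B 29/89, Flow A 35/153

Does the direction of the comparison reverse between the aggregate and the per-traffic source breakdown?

No

Search: Flow B 45/55 = 81.8%, Flow A 13/19 = 68.4% → Flow B
Direct: Flow B 50/75 = 66.7%, Flow A 71/119 = 59.7% → Flow B
Email: Flow B 95/891 = 10.7%, Flow A 30/485 = 6.2% → Flow B
Display: Flow B 29/89 = 32.6%, Flow A 35/153 = 22.9% → Flow B
Overall: Flow B 219/1110 = 19.7%, Flow A 149/776 = 19.2% → Flow B
Flow B wins overall and in every traffic group — no reversal.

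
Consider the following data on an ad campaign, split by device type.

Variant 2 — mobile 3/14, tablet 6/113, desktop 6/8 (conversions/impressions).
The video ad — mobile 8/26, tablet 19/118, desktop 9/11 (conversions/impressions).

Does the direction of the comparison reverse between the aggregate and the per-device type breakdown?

Mobile: Variant 2 3/14 = 21.4%, the video ad 8/26 = 30.8% → the video ad
Tablet: Variant 2 6/113 = 5.3%, the video ad 19/118 = 16.1% → the video ad
Desktop: Variant 2 6/8 = 75.0%, the video ad 9/11 = 81.8% → the video ad
Overall: Variant 2 15/135 = 11.1%, the video ad 36/155 = 23.2% → the video ad
The video ad wins overall and in every device group — no reversal.

No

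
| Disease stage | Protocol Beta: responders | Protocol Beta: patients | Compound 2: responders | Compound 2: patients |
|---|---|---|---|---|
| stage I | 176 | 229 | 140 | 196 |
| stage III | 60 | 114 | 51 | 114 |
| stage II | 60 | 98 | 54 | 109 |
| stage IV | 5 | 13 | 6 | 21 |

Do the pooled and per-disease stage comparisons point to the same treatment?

Stage I: Protocol Beta 176/229 = 76.9%, Compound 2 140/196 = 71.4% → Protocol Beta
Stage III: Protocol Beta 60/114 = 52.6%, Compound 2 51/114 = 44.7% → Protocol Beta
Stage II: Protocol Beta 60/98 = 61.2%, Compound 2 54/109 = 49.5% → Protocol Beta
Stage IV: Protocol Beta 5/13 = 38.5%, Compound 2 6/21 = 28.6% → Protocol Beta
Overall: Protocol Beta 301/454 = 66.3%, Compound 2 251/440 = 57.0% → Protocol Beta
Protocol Beta wins overall and in every disease group — no reversal.

Yes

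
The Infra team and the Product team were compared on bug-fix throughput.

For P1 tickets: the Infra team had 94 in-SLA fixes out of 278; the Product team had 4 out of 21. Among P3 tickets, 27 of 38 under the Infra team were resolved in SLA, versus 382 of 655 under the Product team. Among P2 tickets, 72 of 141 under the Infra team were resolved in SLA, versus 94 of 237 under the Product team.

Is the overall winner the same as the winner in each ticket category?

P1: the Infra team 94/278 = 33.8%, the Product team 4/21 = 19.0% → the Infra team
P3: the Infra team 27/38 = 71.1%, the Product team 382/655 = 58.3% → the Infra team
P2: the Infra team 72/141 = 51.1%, the Product team 94/237 = 39.7% → the Infra team
Overall: the Infra team 193/457 = 42.2%, the Product team 480/913 = 52.6% → the Product team
The Infra team wins each ticket group but the Product team wins overall — the comparison reverses. The Infra team's tickets skew toward P1, which has a lower base rate.

No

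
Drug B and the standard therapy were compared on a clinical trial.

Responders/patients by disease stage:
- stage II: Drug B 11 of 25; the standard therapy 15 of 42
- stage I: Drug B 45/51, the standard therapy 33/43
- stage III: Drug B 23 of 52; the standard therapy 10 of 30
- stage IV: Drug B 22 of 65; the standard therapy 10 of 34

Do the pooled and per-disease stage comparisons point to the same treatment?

Stage II: Drug B 11/25 = 44.0%, the standard therapy 15/42 = 35.7% → Drug B
Stage I: Drug B 45/51 = 88.2%, the standard therapy 33/43 = 76.7% → Drug B
Stage III: Drug B 23/52 = 44.2%, the standard therapy 10/30 = 33.3% → Drug B
Stage IV: Drug B 22/65 = 33.8%, the standard therapy 10/34 = 29.4% → Drug B
Overall: Drug B 101/193 = 52.3%, the standard therapy 68/149 = 45.6% → Drug B
Drug B wins overall and in every disease group — no reversal.

Yes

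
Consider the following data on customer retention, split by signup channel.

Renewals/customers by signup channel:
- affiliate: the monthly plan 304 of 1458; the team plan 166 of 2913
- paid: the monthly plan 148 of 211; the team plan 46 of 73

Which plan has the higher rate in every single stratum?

the monthly plan

Affiliate: the monthly plan 304/1458 = 20.9%, the team plan 166/2913 = 5.7% → the monthly plan
Paid: the monthly plan 148/211 = 70.1%, the team plan 46/73 = 63.0% → the monthly plan
The monthly plan has the higher rate in both groups.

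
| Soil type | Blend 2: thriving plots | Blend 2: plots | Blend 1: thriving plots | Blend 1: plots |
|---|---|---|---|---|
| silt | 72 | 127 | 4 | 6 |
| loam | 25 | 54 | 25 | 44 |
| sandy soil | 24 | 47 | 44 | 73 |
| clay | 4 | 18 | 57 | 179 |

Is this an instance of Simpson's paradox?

Yes

Silt: Blend 2 72/127 = 56.7%, Blend 1 4/6 = 66.7% → Blend 1
Loam: Blend 2 25/54 = 46.3%, Blend 1 25/44 = 56.8% → Blend 1
Sandy soil: Blend 2 24/47 = 51.1%, Blend 1 44/73 = 60.3% → Blend 1
Clay: Blend 2 4/18 = 22.2%, Blend 1 57/179 = 31.8% → Blend 1
Overall: Blend 2 125/246 = 50.8%, Blend 1 130/302 = 43.0% → Blend 2
Blend 1 wins each soil group but Blend 2 wins overall — the comparison reverses. Blend 1's plots skew toward clay, which has a lower base rate.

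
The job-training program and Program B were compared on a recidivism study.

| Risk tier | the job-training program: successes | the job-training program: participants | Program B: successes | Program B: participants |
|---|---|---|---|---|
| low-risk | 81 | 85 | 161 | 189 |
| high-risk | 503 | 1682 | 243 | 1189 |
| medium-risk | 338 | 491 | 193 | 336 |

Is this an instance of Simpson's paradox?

Low-risk: the job-training program 81/85 = 95.3%, Program B 161/189 = 85.2% → the job-training program
High-risk: the job-training program 503/1682 = 29.9%, Program B 243/1189 = 20.4% → the job-training program
Medium-risk: the job-training program 338/491 = 68.8%, Program B 193/336 = 57.4% → the job-training program
Overall: the job-training program 922/2258 = 40.8%, Program B 597/1714 = 34.8% → the job-training program
The job-training program wins overall and in every risk group — no reversal.

No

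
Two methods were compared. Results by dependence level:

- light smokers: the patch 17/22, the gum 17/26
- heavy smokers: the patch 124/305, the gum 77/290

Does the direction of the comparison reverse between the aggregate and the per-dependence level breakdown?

Light smokers: the patch 17/22 = 77.3%, the gum 17/26 = 65.4% → the patch
Heavy smokers: the patch 124/305 = 40.7%, the gum 77/290 = 26.6% → the patch
Overall: the patch 141/327 = 43.1%, the gum 94/316 = 29.7% → the patch
The patch wins overall and in every dependence group — no reversal.

No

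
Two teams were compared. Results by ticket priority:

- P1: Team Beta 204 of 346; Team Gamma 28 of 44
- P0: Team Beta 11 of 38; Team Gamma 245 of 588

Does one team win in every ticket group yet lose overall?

P1: Team Beta 204/346 = 59.0%, Team Gamma 28/44 = 63.6% → Team Gamma
P0: Team Beta 11/38 = 28.9%, Team Gamma 245/588 = 41.7% → Team Gamma
Overall: Team Beta 215/384 = 56.0%, Team Gamma 273/632 = 43.2% → Team Beta
Team Gamma wins each ticket group but Team Beta wins overall — the comparison reverses. Team Gamma's tickets skew toward P0, which has a lower base rate.

Yes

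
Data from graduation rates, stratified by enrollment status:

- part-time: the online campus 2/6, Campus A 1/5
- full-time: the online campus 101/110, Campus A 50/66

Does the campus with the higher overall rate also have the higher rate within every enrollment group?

Yes

Part-time: the online campus 2/6 = 33.3%, Campus A 1/5 = 20.0% → the online campus
Full-time: the online campus 101/110 = 91.8%, Campus A 50/66 = 75.8% → the online campus
Overall: the online campus 103/116 = 88.8%, Campus A 51/71 = 71.8% → the online campus
The online campus wins overall and in every enrollment group — no reversal.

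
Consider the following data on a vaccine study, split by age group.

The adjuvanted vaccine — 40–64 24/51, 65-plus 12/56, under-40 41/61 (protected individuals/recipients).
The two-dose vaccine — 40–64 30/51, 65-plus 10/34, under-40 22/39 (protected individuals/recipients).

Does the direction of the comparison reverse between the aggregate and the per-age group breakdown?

40–64: the adjuvanted vaccine 24/51 = 47.1%, the two-dose vaccine 30/51 = 58.8% → the two-dose vaccine
65-plus: the adjuvanted vaccine 12/56 = 21.4%, the two-dose vaccine 10/34 = 29.4% → the two-dose vaccine
Under-40: the adjuvanted vaccine 41/61 = 67.2%, the two-dose vaccine 22/39 = 56.4% → the adjuvanted vaccine
Overall: the adjuvanted vaccine 77/168 = 45.8%, the two-dose vaccine 62/124 = 50.0% → the two-dose vaccine
Neither sweeps: the adjuvanted vaccine wins 1 of 3 groups, the two-dose vaccine wins 2. The two-dose vaccine wins overall but not every group — no Simpson reversal.

No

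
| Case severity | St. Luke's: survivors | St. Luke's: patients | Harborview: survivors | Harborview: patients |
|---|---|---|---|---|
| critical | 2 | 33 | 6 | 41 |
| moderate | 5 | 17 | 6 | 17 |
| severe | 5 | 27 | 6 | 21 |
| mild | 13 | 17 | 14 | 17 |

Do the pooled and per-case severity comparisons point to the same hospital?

Yes

Critical: St. Luke's 2/33 = 6.1%, Harborview 6/41 = 14.6% → Harborview
Moderate: St. Luke's 5/17 = 29.4%, Harborview 6/17 = 35.3% → Harborview
Severe: St. Luke's 5/27 = 18.5%, Harborview 6/21 = 28.6% → Harborview
Mild: St. Luke's 13/17 = 76.5%, Harborview 14/17 = 82.4% → Harborview
Overall: St. Luke's 25/94 = 26.6%, Harborview 32/96 = 33.3% → Harborview
Harborview wins overall and in every case group — no reversal.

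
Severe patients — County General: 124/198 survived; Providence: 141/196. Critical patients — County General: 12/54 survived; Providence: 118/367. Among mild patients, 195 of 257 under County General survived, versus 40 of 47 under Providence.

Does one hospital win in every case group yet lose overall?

Severe: County General 124/198 = 62.6%, Providence 141/196 = 71.9% → Providence
Critical: County General 12/54 = 22.2%, Providence 118/367 = 32.2% → Providence
Mild: County General 195/257 = 75.9%, Providence 40/47 = 85.1% → Providence
Overall: County General 331/509 = 65.0%, Providence 299/610 = 49.0% → County General
Providence wins each case group but County General wins overall — the comparison reverses. Providence's patients skew toward critical, which has a lower base rate.

Yes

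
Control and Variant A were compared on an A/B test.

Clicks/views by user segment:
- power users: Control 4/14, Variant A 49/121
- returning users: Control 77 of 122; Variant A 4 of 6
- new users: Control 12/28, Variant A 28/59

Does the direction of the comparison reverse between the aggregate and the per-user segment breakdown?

Yes

Power users: Control 4/14 = 28.6%, Variant A 49/121 = 40.5% → Variant A
Returning users: Control 77/122 = 63.1%, Variant A 4/6 = 66.7% → Variant A
New users: Control 12/28 = 42.9%, Variant A 28/59 = 47.5% → Variant A
Overall: Control 93/164 = 56.7%, Variant A 81/186 = 43.5% → Control
Variant A wins each user group but Control wins overall — the comparison reverses. Variant A's views skew toward power users, which has a lower base rate.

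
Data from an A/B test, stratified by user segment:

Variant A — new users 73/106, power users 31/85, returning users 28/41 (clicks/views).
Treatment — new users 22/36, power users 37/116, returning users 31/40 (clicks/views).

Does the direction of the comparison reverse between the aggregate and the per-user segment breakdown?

New users: Variant A 73/106 = 68.9%, Treatment 22/36 = 61.1% → Variant A
Power users: Variant A 31/85 = 36.5%, Treatment 37/116 = 31.9% → Variant A
Returning users: Variant A 28/41 = 68.3%, Treatment 31/40 = 77.5% → Treatment
Overall: Variant A 132/232 = 56.9%, Treatment 90/192 = 46.9% → Variant A
Neither sweeps: Variant A wins 2 of 3 groups, Treatment wins 1. Variant A wins overall but not every group — no Simpson reversal.

No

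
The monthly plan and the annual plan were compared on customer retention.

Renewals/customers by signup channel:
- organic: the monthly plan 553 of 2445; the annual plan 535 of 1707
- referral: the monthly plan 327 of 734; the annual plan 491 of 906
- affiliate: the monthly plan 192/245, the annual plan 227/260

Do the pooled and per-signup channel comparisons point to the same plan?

Organic: the monthly plan 553/2445 = 22.6%, the annual plan 535/1707 = 31.3% → the annual plan
Referral: the monthly plan 327/734 = 44.6%, the annual plan 491/906 = 54.2% → the annual plan
Affiliate: the monthly plan 192/245 = 78.4%, the annual plan 227/260 = 87.3% → the annual plan
Overall: the monthly plan 1072/3424 = 31.3%, the annual plan 1253/2873 = 43.6% → the annual plan
The annual plan wins overall and in every signup group — no reversal.

Yes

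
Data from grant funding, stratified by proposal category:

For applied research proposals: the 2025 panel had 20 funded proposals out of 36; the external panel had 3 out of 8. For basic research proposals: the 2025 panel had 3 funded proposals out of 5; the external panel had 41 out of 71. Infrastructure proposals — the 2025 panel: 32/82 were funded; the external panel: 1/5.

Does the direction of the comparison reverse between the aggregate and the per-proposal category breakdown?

Yes

Applied research: the 2025 panel 20/36 = 55.6%, the external panel 3/8 = 37.5% → the 2025 panel
Basic research: the 2025 panel 3/5 = 60.0%, the external panel 41/71 = 57.7% → the 2025 panel
Infrastructure: the 2025 panel 32/82 = 39.0%, the external panel 1/5 = 20.0% → the 2025 panel
Overall: the 2025 panel 55/123 = 44.7%, the external panel 45/84 = 53.6% → the external panel
The 2025 panel wins each proposal group but the external panel wins overall — the comparison reverses. The 2025 panel's proposals skew toward infrastructure, which has a lower base rate.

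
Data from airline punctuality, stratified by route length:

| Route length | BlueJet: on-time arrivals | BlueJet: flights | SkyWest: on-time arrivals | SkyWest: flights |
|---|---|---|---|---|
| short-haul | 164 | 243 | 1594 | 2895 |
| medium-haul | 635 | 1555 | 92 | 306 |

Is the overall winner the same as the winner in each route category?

Short-haul: BlueJet 164/243 = 67.5%, SkyWest 1594/2895 = 55.1% → BlueJet
Medium-haul: BlueJet 635/1555 = 40.8%, SkyWest 92/306 = 30.1% → BlueJet
Overall: BlueJet 799/1798 = 44.4%, SkyWest 1686/3201 = 52.7% → SkyWest
BlueJet wins each route group but SkyWest wins overall — the comparison reverses. BlueJet's flights skew toward medium-haul, which has a lower base rate.

No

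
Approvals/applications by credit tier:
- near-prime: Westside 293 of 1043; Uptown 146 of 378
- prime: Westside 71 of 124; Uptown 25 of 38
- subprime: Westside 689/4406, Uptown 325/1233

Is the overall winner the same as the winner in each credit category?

Yes

Near-prime: Westside 293/1043 = 28.1%, Uptown 146/378 = 38.6% → Uptown
Prime: Westside 71/124 = 57.3%, Uptown 25/38 = 65.8% → Uptown
Subprime: Westside 689/4406 = 15.6%, Uptown 325/1233 = 26.4% → Uptown
Overall: Westside 1053/5573 = 18.9%, Uptown 496/1649 = 30.1% → Uptown
Uptown wins overall and in every credit group — no reversal.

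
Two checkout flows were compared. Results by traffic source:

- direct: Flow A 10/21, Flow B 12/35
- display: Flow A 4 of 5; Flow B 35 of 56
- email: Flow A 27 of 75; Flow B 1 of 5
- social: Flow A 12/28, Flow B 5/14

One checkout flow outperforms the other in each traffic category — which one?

Flow A

Direct: Flow A 10/21 = 47.6%, Flow B 12/35 = 34.3% → Flow A
Display: Flow A 4/5 = 80.0%, Flow B 35/56 = 62.5% → Flow A
Email: Flow A 27/75 = 36.0%, Flow B 1/5 = 20.0% → Flow A
Social: Flow A 12/28 = 42.9%, Flow B 5/14 = 35.7% → Flow A
Flow A has the higher rate in all 4 groups.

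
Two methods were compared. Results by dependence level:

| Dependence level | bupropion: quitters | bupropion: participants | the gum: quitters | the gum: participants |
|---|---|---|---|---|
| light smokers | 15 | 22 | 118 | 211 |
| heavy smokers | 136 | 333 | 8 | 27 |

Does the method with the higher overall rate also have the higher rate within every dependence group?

No

Light smokers: bupropion 15/22 = 68.2%, the gum 118/211 = 55.9% → bupropion
Heavy smokers: bupropion 136/333 = 40.8%, the gum 8/27 = 29.6% → bupropion
Overall: bupropion 151/355 = 42.5%, the gum 126/238 = 52.9% → the gum
Bupropion wins each dependence group but the gum wins overall — the comparison reverses. Bupropion's participants skew toward heavy smokers, which has a lower base rate.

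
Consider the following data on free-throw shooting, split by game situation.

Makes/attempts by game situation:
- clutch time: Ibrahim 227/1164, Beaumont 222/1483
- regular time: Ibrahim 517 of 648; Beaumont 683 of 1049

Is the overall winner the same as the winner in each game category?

Yes

Clutch time: Ibrahim 227/1164 = 19.5%, Beaumont 222/1483 = 15.0% → Ibrahim
Regular time: Ibrahim 517/648 = 79.8%, Beaumont 683/1049 = 65.1% → Ibrahim
Overall: Ibrahim 744/1812 = 41.1%, Beaumont 905/2532 = 35.7% → Ibrahim
Ibrahim wins overall and in every game group — no reversal.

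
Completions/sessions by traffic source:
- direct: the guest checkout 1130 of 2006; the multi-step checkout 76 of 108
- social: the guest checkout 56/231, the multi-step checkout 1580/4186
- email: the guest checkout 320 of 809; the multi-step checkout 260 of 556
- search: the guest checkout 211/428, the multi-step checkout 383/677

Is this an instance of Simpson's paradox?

Yes

Direct: the guest checkout 1130/2006 = 56.3%, the multi-step checkout 76/108 = 70.4% → the multi-step checkout
Social: the guest checkout 56/231 = 24.2%, the multi-step checkout 1580/4186 = 37.7% → the multi-step checkout
Email: the guest checkout 320/809 = 39.6%, the multi-step checkout 260/556 = 46.8% → the multi-step checkout
Search: the guest checkout 211/428 = 49.3%, the multi-step checkout 383/677 = 56.6% → the multi-step checkout
Overall: the guest checkout 1717/3474 = 49.4%, the multi-step checkout 2299/5527 = 41.6% → the guest checkout
The multi-step checkout wins each traffic group but the guest checkout wins overall — the comparison reverses. The multi-step checkout's sessions skew toward social, which has a lower base rate.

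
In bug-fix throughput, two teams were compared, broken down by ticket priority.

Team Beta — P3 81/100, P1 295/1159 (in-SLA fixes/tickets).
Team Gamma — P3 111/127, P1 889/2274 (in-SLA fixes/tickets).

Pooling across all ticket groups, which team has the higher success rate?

P3: Team Beta 81/100 = 81.0%, Team Gamma 111/127 = 87.4% → Team Gamma
P1: Team Beta 295/1159 = 25.5%, Team Gamma 889/2274 = 39.1% → Team Gamma
Overall: Team Beta 376/1259 = 29.9%, Team Gamma 1000/2401 = 41.6% → Team Gamma

Team Gamma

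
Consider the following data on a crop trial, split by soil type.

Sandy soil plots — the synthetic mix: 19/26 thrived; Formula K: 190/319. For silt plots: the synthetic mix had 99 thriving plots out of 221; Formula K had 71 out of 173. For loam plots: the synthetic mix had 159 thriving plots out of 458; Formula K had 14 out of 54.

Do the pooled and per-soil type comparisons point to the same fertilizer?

No

Sandy soil: the synthetic mix 19/26 = 73.1%, Formula K 190/319 = 59.6% → the synthetic mix
Silt: the synthetic mix 99/221 = 44.8%, Formula K 71/173 = 41.0% → the synthetic mix
Loam: the synthetic mix 159/458 = 34.7%, Formula K 14/54 = 25.9% → the synthetic mix
Overall: the synthetic mix 277/705 = 39.3%, Formula K 275/546 = 50.4% → Formula K
The synthetic mix wins each soil group but Formula K wins overall — the comparison reverses. The synthetic mix's plots skew toward loam, which has a lower base rate.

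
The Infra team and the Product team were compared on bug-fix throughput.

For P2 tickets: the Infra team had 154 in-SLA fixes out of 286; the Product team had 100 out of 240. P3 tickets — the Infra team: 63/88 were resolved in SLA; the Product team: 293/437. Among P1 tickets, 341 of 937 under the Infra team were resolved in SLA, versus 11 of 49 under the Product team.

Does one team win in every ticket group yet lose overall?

Yes

P2: the Infra team 154/286 = 53.8%, the Product team 100/240 = 41.7% → the Infra team
P3: the Infra team 63/88 = 71.6%, the Product team 293/437 = 67.0% → the Infra team
P1: the Infra team 341/937 = 36.4%, the Product team 11/49 = 22.4% → the Infra team
Overall: the Infra team 558/1311 = 42.6%, the Product team 404/726 = 55.6% → the Product team
The Infra team wins each ticket group but the Product team wins overall — the comparison reverses. The Infra team's tickets skew toward P1, which has a lower base rate.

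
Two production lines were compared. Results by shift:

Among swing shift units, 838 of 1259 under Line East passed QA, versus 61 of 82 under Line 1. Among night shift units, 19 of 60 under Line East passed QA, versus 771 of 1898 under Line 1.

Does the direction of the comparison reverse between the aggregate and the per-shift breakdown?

Yes

Swing shift: Line East 838/1259 = 66.6%, Line 1 61/82 = 74.4% → Line 1
Night shift: Line East 19/60 = 31.7%, Line 1 771/1898 = 40.6% → Line 1
Overall: Line East 857/1319 = 65.0%, Line 1 832/1980 = 42.0% → Line East
Line 1 wins each shift group but Line East wins overall — the comparison reverses. Line 1's units skew toward night shift, which has a lower base rate.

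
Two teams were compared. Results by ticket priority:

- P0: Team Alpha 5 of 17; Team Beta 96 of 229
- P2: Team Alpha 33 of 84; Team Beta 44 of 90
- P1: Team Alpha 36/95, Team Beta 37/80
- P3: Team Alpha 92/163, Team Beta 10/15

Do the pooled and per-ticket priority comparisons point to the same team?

P0: Team Alpha 5/17 = 29.4%, Team Beta 96/229 = 41.9% → Team Beta
P2: Team Alpha 33/84 = 39.3%, Team Beta 44/90 = 48.9% → Team Beta
P1: Team Alpha 36/95 = 37.9%, Team Beta 37/80 = 46.2% → Team Beta
P3: Team Alpha 92/163 = 56.4%, Team Beta 10/15 = 66.7% → Team Beta
Overall: Team Alpha 166/359 = 46.2%, Team Beta 187/414 = 45.2% → Team Alpha
Team Beta wins each ticket group but Team Alpha wins overall — the comparison reverses. Team Beta's tickets skew toward P0, which has a lower base rate.

No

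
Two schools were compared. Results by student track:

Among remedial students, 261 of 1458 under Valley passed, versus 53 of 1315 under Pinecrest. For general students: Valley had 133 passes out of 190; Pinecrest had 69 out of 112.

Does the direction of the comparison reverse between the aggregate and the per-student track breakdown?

Remedial: Valley 261/1458 = 17.9%, Pinecrest 53/1315 = 4.0% → Valley
General: Valley 133/190 = 70.0%, Pinecrest 69/112 = 61.6% → Valley
Overall: Valley 394/1648 = 23.9%, Pinecrest 122/1427 = 8.5% → Valley
Valley wins overall and in every student group — no reversal.

No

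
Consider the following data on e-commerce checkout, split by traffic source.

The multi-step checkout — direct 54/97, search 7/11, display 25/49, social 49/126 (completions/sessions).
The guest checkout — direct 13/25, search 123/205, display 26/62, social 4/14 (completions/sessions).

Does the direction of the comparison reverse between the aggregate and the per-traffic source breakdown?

Yes

Direct: the multi-step checkout 54/97 = 55.7%, the guest checkout 13/25 = 52.0% → the multi-step checkout
Search: the multi-step checkout 7/11 = 63.6%, the guest checkout 123/205 = 60.0% → the multi-step checkout
Display: the multi-step checkout 25/49 = 51.0%, the guest checkout 26/62 = 41.9% → the multi-step checkout
Social: the multi-step checkout 49/126 = 38.9%, the guest checkout 4/14 = 28.6% → the multi-step checkout
Overall: the multi-step checkout 135/283 = 47.7%, the guest checkout 166/306 = 54.2% → the guest checkout
The multi-step checkout wins each traffic group but the guest checkout wins overall — the comparison reverses. The multi-step checkout's sessions skew toward social, which has a lower base rate.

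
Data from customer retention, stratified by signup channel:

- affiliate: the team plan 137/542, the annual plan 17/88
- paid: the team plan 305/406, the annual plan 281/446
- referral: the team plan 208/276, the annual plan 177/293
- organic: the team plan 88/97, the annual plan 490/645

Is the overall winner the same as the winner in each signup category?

No

Affiliate: the team plan 137/542 = 25.3%, the annual plan 17/88 = 19.3% → the team plan
Paid: the team plan 305/406 = 75.1%, the annual plan 281/446 = 63.0% → the team plan
Referral: the team plan 208/276 = 75.4%, the annual plan 177/293 = 60.4% → the team plan
Organic: the team plan 88/97 = 90.7%, the annual plan 490/645 = 76.0% → the team plan
Overall: the team plan 738/1321 = 55.9%, the annual plan 965/1472 = 65.6% → the annual plan
The team plan wins each signup group but the annual plan wins overall — the comparison reverses. The team plan's customers skew toward affiliate, which has a lower base rate.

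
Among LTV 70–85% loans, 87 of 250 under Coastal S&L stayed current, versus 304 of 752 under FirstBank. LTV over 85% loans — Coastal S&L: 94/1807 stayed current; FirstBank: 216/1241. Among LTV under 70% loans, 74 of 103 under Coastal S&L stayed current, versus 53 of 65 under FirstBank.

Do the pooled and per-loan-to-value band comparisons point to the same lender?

Yes

LTV 70–85%: Coastal S&L 87/250 = 34.8%, FirstBank 304/752 = 40.4% → FirstBank
LTV over 85%: Coastal S&L 94/1807 = 5.2%, FirstBank 216/1241 = 17.4% → FirstBank
LTV under 70%: Coastal S&L 74/103 = 71.8%, FirstBank 53/65 = 81.5% → FirstBank
Overall: Coastal S&L 255/2160 = 11.8%, FirstBank 573/2058 = 27.8% → FirstBank
FirstBank wins overall and in every loan-to-value group — no reversal.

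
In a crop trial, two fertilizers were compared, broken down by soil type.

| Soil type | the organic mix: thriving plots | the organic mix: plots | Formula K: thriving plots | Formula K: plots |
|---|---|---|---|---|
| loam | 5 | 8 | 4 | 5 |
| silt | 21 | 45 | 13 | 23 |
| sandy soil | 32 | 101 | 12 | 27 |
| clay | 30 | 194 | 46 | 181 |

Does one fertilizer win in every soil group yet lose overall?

No

Loam: the organic mix 5/8 = 62.5%, Formula K 4/5 = 80.0% → Formula K
Silt: the organic mix 21/45 = 46.7%, Formula K 13/23 = 56.5% → Formula K
Sandy soil: the organic mix 32/101 = 31.7%, Formula K 12/27 = 44.4% → Formula K
Clay: the organic mix 30/194 = 15.5%, Formula K 46/181 = 25.4% → Formula K
Overall: the organic mix 88/348 = 25.3%, Formula K 75/236 = 31.8% → Formula K
Formula K wins overall and in every soil group — no reversal.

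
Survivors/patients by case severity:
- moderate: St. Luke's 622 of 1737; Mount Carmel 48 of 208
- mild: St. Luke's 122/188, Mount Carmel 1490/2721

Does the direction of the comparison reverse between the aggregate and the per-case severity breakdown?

Moderate: St. Luke's 622/1737 = 35.8%, Mount Carmel 48/208 = 23.1% → St. Luke's
Mild: St. Luke's 122/188 = 64.9%, Mount Carmel 1490/2721 = 54.8% → St. Luke's
Overall: St. Luke's 744/1925 = 38.6%, Mount Carmel 1538/2929 = 52.5% → Mount Carmel
St. Luke's wins each case group but Mount Carmel wins overall — the comparison reverses. St. Luke's's patients skew toward moderate, which has a lower base rate.

Yes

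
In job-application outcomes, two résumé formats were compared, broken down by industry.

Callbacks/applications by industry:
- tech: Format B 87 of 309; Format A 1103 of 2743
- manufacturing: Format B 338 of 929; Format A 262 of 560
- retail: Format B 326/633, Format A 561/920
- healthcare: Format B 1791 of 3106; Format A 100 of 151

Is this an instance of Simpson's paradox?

Yes

Tech: Format B 87/309 = 28.2%, Format A 1103/2743 = 40.2% → Format A
Manufacturing: Format B 338/929 = 36.4%, Format A 262/560 = 46.8% → Format A
Retail: Format B 326/633 = 51.5%, Format A 561/920 = 61.0% → Format A
Healthcare: Format B 1791/3106 = 57.7%, Format A 100/151 = 66.2% → Format A
Overall: Format B 2542/4977 = 51.1%, Format A 2026/4374 = 46.3% → Format B
Format A wins each industry group but Format B wins overall — the comparison reverses. Format A's applications skew toward tech, which has a lower base rate.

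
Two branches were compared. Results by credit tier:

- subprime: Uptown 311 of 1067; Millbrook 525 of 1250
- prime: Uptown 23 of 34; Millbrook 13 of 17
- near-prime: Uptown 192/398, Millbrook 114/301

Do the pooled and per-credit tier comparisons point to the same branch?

Subprime: Uptown 311/1067 = 29.1%, Millbrook 525/1250 = 42.0% → Millbrook
Prime: Uptown 23/34 = 67.6%, Millbrook 13/17 = 76.5% → Millbrook
Near-prime: Uptown 192/398 = 48.2%, Millbrook 114/301 = 37.9% → Uptown
Overall: Uptown 526/1499 = 35.1%, Millbrook 652/1568 = 41.6% → Millbrook
Neither sweeps: Uptown wins 1 of 3 groups, Millbrook wins 2. Millbrook wins overall but not every group — no Simpson reversal.

No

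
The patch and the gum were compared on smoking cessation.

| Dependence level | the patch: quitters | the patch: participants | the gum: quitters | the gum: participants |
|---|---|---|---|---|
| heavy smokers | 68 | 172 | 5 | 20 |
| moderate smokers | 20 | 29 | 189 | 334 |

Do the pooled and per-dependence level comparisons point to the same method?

No

Heavy smokers: the patch 68/172 = 39.5%, the gum 5/20 = 25.0% → the patch
Moderate smokers: the patch 20/29 = 69.0%, the gum 189/334 = 56.6% → the patch
Overall: the patch 88/201 = 43.8%, the gum 194/354 = 54.8% → the gum
The patch wins each dependence group but the gum wins overall — the comparison reverses. The patch's participants skew toward heavy smokers, which has a lower base rate.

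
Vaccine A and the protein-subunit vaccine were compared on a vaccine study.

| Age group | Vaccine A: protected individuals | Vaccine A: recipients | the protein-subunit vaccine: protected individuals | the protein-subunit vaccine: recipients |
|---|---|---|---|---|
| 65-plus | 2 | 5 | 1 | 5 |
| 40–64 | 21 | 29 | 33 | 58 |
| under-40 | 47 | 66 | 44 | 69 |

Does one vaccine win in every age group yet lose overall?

No

65-plus: Vaccine A 2/5 = 40.0%, the protein-subunit vaccine 1/5 = 20.0% → Vaccine A
40–64: Vaccine A 21/29 = 72.4%, the protein-subunit vaccine 33/58 = 56.9% → Vaccine A
Under-40: Vaccine A 47/66 = 71.2%, the protein-subunit vaccine 44/69 = 63.8% → Vaccine A
Overall: Vaccine A 70/100 = 70.0%, the protein-subunit vaccine 78/132 = 59.1% → Vaccine A
Vaccine A wins overall and in every age group — no reversal.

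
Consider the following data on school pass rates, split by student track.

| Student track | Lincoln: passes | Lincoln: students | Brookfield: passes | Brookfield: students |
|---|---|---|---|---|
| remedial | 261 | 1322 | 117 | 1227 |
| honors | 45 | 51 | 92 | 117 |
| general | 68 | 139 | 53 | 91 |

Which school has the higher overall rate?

Lincoln

Remedial: Lincoln 261/1322 = 19.7%, Brookfield 117/1227 = 9.5% → Lincoln
Honors: Lincoln 45/51 = 88.2%, Brookfield 92/117 = 78.6% → Lincoln
General: Lincoln 68/139 = 48.9%, Brookfield 53/91 = 58.2% → Brookfield
Overall: Lincoln 374/1512 = 24.7%, Brookfield 262/1435 = 18.3% → Lincoln
(Neither sweeps every student group, but Lincoln has the higher pooled rate.)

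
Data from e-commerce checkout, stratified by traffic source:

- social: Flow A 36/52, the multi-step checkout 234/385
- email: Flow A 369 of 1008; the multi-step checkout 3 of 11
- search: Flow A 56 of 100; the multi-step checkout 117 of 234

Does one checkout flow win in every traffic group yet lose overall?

Social: Flow A 36/52 = 69.2%, the multi-step checkout 234/385 = 60.8% → Flow A
Email: Flow A 369/1008 = 36.6%, the multi-step checkout 3/11 = 27.3% → Flow A
Search: Flow A 56/100 = 56.0%, the multi-step checkout 117/234 = 50.0% → Flow A
Overall: Flow A 461/1160 = 39.7%, the multi-step checkout 354/630 = 56.2% → the multi-step checkout
Flow A wins each traffic group but the multi-step checkout wins overall — the comparison reverses. Flow A's sessions skew toward email, which has a lower base rate.

Yes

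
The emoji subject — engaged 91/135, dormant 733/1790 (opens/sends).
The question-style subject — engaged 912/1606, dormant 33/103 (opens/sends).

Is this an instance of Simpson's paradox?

Engaged: the emoji subject 91/135 = 67.4%, the question-style subject 912/1606 = 56.8% → the emoji subject
Dormant: the emoji subject 733/1790 = 40.9%, the question-style subject 33/103 = 32.0% → the emoji subject
Overall: the emoji subject 824/1925 = 42.8%, the question-style subject 945/1709 = 55.3% → the question-style subject
The emoji subject wins each recipient group but the question-style subject wins overall — the comparison reverses. The emoji subject's sends skew toward dormant, which has a lower base rate.

Yes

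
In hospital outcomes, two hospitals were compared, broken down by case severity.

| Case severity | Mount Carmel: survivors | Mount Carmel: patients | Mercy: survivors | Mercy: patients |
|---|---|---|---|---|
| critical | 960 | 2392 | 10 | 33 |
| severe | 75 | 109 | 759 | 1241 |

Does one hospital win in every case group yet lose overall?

Critical: Mount Carmel 960/2392 = 40.1%, Mercy 10/33 = 30.3% → Mount Carmel
Severe: Mount Carmel 75/109 = 68.8%, Mercy 759/1241 = 61.2% → Mount Carmel
Overall: Mount Carmel 1035/2501 = 41.4%, Mercy 769/1274 = 60.4% → Mercy
Mount Carmel wins each case group but Mercy wins overall — the comparison reverses. Mount Carmel's patients skew toward critical, which has a lower base rate.

Yes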